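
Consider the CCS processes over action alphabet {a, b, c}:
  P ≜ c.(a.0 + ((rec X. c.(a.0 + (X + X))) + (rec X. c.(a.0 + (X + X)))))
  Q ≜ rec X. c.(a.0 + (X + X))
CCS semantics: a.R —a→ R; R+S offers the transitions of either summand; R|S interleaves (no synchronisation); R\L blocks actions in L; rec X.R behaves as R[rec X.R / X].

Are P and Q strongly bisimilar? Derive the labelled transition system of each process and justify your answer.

Reachable graph of P (3 states):
  m0 = c.(a.0 + ((rec X. c.(a.0 + (X + X))) + (rec X. c.(a.0 + (X + X))))) ⊢ =c=> m1
  m1 = a.0 + ((rec X. c.(a.0 + (X + X))) + (rec X. c.(a.0 + (X + X)))) ⊢ =a=> m2, =c=> m1
  m2 = 0 ⊢ ·
Reachable graph of Q (3 states):
  n0 = rec X. c.(a.0 + (X + X)) ⊢ =c=> n1
  n1 = a.0 + ((rec X. c.(a.0 + (X + X))) + (rec X. c.(a.0 + (X + X)))) ⊢ =a=> n2, =c=> n1
  n2 = 0 ⊢ ·
Coarsest stable partition (strong bisimilarity classes):
  B0 = {m0, n0}
  B1 = {m1, n1}
  B2 = {m2, n2}
m0 ∈ B0, n0 ∈ B0 → same block

P ~ Q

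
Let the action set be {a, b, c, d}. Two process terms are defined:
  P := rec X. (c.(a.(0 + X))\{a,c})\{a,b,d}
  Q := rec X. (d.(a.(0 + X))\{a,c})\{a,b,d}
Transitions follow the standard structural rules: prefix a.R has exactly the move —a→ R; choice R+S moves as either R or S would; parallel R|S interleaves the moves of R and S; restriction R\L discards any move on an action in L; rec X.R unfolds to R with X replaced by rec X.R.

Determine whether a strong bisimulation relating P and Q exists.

LTS(P): 2 reachable states
  s0 = rec X. (c.(a.(0 + X))\{a,c})\{a,b,d} → —c→ s1
  s1 = (a.(0 + (rec X. (c.(a.(0 + X))\{a,c})\{a,b,d})))\{a,c}\{a,b,d} → ∅
LTS(Q): 1 reachable states
  t0 = rec X. (d.(a.(0 + X))\{a,c})\{a,b,d} → ∅
Bisimilarity quotient blocks:
  B0 = {s0}
  B1 = {s1, t0}
s0 ∈ B0, t0 ∈ B1 → different blocks

NO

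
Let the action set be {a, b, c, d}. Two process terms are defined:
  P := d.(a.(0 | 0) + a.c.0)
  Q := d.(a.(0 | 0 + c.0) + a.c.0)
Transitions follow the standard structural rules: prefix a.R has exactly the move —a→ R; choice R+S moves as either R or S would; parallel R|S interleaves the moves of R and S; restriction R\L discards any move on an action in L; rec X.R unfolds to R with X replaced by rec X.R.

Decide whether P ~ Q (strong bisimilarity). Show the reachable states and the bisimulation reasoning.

P's transition system — 5 states:
  u0 = d.(a.(0 | 0) + a.c.0) :: -d-> u1
  u1 = a.(0 | 0) + a.c.0 :: -a-> u2, -a-> u3
  u2 = 0 | 0 :: ∅
  u3 = c.0 :: -c-> u4
  u4 = 0 :: ∅
Q's transition system — 5 states:
  v0 = d.(a.(0 | 0 + c.0) + a.c.0) :: -d-> v1
  v1 = a.(0 | 0 + c.0) + a.c.0 :: -a-> v2, -a-> v3
  v2 = 0 | 0 + c.0 :: -c-> v4
  v3 = c.0 :: -c-> v4
  v4 = 0 :: ∅
Bisimilarity quotient blocks:
  B0 = {u0}
  B1 = {u1}
  B2 = {u2, u4, v4}
  B3 = {u3, v2, v3}
  B4 = {v0}
  B5 = {v1}
u0 ∈ B0, v0 ∈ B4 → different blocks

not bisimilar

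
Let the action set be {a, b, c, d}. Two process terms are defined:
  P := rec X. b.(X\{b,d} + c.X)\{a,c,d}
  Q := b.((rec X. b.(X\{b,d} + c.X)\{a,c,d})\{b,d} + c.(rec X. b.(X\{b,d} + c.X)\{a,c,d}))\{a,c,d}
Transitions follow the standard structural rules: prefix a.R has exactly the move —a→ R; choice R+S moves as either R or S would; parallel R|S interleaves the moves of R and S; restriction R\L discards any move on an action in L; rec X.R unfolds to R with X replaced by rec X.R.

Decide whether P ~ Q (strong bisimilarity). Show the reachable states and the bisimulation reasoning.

Reachable graph of P (2 states):
  p0 = rec X. b.(X\{b,d} + c.X)\{a,c,d} → --b--▸ p1
  p1 = ((rec X. b.(X\{b,d} + c.X)\{a,c,d})\{b,d} + c.(rec X. b.(X\{b,d} + c.X)\{a,c,d}))\{a,c,d} → ∅
Reachable graph of Q (2 states):
  q0 = b.((rec X. b.(X\{b,d} + c.X)\{a,c,d})\{b,d} + c.(rec X. b.(X\{b,d} + c.X)\{a,c,d}))\{a,c,d} → --b--▸ q1
  q1 = ((rec X. b.(X\{b,d} + c.X)\{a,c,d})\{b,d} + c.(rec X. b.(X\{b,d} + c.X)\{a,c,d}))\{a,c,d} → ∅
Coarsest stable partition (strong bisimilarity classes):
  B0 = {p0, q0}
  B1 = {p1, q1}
p0 ∈ B0, q0 ∈ B0 → same block

P ~ Q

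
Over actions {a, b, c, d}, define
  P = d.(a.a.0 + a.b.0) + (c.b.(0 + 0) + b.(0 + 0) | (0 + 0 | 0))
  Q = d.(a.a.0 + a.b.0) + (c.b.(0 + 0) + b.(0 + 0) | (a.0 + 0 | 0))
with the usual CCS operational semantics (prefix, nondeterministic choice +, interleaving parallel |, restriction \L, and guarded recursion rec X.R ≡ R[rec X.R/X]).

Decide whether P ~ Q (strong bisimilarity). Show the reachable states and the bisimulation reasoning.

P ≁ Q

LTS(P): 8 reachable states
  p0 = d.(a.a.0 + a.b.0) + (c.b.(0 + 0) + b.(0 + 0) | (0 + 0 | 0)) → -b-> p1, -c-> p2, -d-> p3
  p1 = (0 + 0) | (0 + 0 | 0) → (no moves)
  p2 = b.(0 + 0) → -b-> p4
  p3 = a.a.0 + a.b.0 → -a-> p5, -a-> p6
  p4 = 0 + 0 → (no moves)
  p5 = a.0 → -a-> p7
  p6 = b.0 → -b-> p7
  p7 = 0 → (no moves)
LTS(Q): 10 reachable states
  q0 = d.(a.a.0 + a.b.0) + (c.b.(0 + 0) + b.(0 + 0) | (a.0 + 0 | 0)) → -a-> q1, -b-> q2, -c-> q3, -d-> q4
  q1 = b.(0 + 0) | 0 → -b-> q5
  q2 = (0 + 0) | (a.0 + 0 | 0) → -a-> q5
  q3 = b.(0 + 0) → -b-> q6
  q4 = a.a.0 + a.b.0 → -a-> q7, -a-> q8
  q5 = (0 + 0) | 0 → (no moves)
  q6 = 0 + 0 → (no moves)
  q7 = a.0 → -a-> q9
  q8 = b.0 → -b-> q9
  q9 = 0 → (no moves)
Bisimilarity quotient blocks:
  B0 = {p0}
  B1 = {p2, p6, q1, q3, q8}
  B2 = {p1, p4, p7, q5, q6, q9}
  B3 = {p3, q4}
  B4 = {p5, q2, q7}
  B5 = {q0}
p0 ∈ B0, q0 ∈ B5 → different blocks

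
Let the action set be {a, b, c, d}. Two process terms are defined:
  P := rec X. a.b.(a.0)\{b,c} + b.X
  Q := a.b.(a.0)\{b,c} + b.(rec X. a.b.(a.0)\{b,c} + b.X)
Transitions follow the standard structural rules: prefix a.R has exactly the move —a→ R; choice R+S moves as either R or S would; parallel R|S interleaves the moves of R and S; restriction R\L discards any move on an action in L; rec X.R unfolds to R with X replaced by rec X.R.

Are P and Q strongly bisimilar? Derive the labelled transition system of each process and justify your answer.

bisimilar

Reachable graph of P (4 states):
  u0 = rec X. a.b.(a.0)\{b,c} + b.X → =a=> u1, =b=> u0
  u1 = b.(a.0)\{b,c} → =b=> u2
  u2 = (a.0)\{b,c} → =a=> u3
  u3 = 0\{b,c} → ∅
Reachable graph of Q (5 states):
  v0 = a.b.(a.0)\{b,c} + b.(rec X. a.b.(a.0)\{b,c} + b.X) → =a=> v1, =b=> v2
  v1 = b.(a.0)\{b,c} → =b=> v3
  v2 = rec X. a.b.(a.0)\{b,c} + b.X → =a=> v1, =b=> v2
  v3 = (a.0)\{b,c} → =a=> v4
  v4 = 0\{b,c} → ∅
Coarsest stable partition (strong bisimilarity classes):
  B0 = {u0, v0, v2}
  B1 = {u1, v1}
  B2 = {u2, v3}
  B3 = {u3, v4}
u0 ∈ B0, v0 ∈ B0 → same block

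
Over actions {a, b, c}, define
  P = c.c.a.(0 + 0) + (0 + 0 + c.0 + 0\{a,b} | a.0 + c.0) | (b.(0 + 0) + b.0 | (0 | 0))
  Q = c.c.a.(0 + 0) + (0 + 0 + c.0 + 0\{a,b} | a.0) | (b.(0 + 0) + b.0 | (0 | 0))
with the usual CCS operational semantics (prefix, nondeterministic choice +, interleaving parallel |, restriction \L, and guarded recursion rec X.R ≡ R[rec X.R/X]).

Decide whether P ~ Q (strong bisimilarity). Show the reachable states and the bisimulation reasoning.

LTS(P): 12 reachable states
  m0 = c.c.a.(0 + 0) + (0 + 0 + c.0 + 0\{a,b} | a.0 + c.0) | (b.(0 + 0) + b.0 | (0 | 0)) ⊢ =a=> m1, =b=> m2, =b=> m3, =c=> m4, =c=> m5
  m1 = 0\{a,b} | 0 | (b.(0 + 0) + b.0 | (0 | 0)) ⊢ =b=> m6, =b=> m7
  m2 = (0 + 0 + c.0 + 0\{a,b} | a.0 + c.0) | (0 + 0) ⊢ =a=> m6, =c=> m8
  m3 = (0 + 0 + c.0 + 0\{a,b} | a.0 + c.0) | (0 | (0 | 0)) ⊢ =a=> m7, =c=> m9
  m4 = 0 | (b.(0 + 0) + b.0 | (0 | 0)) ⊢ =b=> m8, =b=> m9
  m5 = c.a.(0 + 0) ⊢ =c=> m10
  m6 = 0\{a,b} | 0 | (0 + 0) ⊢ ∅
  m7 = 0\{a,b} | 0 | (0 | (0 | 0)) ⊢ ∅
  m8 = 0 | (0 + 0) ⊢ ∅
  m9 = 0 | (0 | (0 | 0)) ⊢ ∅
  m10 = a.(0 + 0) ⊢ =a=> m11
  m11 = 0 + 0 ⊢ ∅
LTS(Q): 12 reachable states
  n0 = c.c.a.(0 + 0) + (0 + 0 + c.0 + 0\{a,b} | a.0) | (b.(0 + 0) + b.0 | (0 | 0)) ⊢ =a=> n1, =b=> n2, =b=> n3, =c=> n4, =c=> n5
  n1 = 0\{a,b} | 0 | (b.(0 + 0) + b.0 | (0 | 0)) ⊢ =b=> n6, =b=> n7
  n2 = (0 + 0 + c.0 + 0\{a,b} | a.0) | (0 + 0) ⊢ =a=> n6, =c=> n8
  n3 = (0 + 0 + c.0 + 0\{a,b} | a.0) | (0 | (0 | 0)) ⊢ =a=> n7, =c=> n9
  n4 = 0 | (b.(0 + 0) + b.0 | (0 | 0)) ⊢ =b=> n8, =b=> n9
  n5 = c.a.(0 + 0) ⊢ =c=> n10
  n6 = 0\{a,b} | 0 | (0 + 0) ⊢ ∅
  n7 = 0\{a,b} | 0 | (0 | (0 | 0)) ⊢ ∅
  n8 = 0 | (0 + 0) ⊢ ∅
  n9 = 0 | (0 | (0 | 0)) ⊢ ∅
  n10 = a.(0 + 0) ⊢ =a=> n11
  n11 = 0 + 0 ⊢ ∅
Coarsest stable partition (strong bisimilarity classes):
  B0 = {m0, n0}
  B1 = {m1, m4, n1, n4}
  B2 = {m11, m6, m7, m8, m9, n11, n6, n7, n8, n9}
  B3 = {m2, m3, n2, n3}
  B4 = {m5, n5}
  B5 = {m10, n10}
m0 ∈ B0, n0 ∈ B0 → same block

bisimilar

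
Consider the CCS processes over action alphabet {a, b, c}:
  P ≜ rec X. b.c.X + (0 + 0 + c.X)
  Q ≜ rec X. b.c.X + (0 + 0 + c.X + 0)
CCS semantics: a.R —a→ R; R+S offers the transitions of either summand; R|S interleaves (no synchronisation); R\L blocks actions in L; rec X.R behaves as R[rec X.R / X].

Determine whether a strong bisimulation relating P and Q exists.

P's transition system — 2 states:
  p0 = rec X. b.c.X + (0 + 0 + c.X) | --b--▸ p1, --c--▸ p0
  p1 = c.(rec X. b.c.X + (0 + 0 + c.X)) | --c--▸ p0
Q's transition system — 2 states:
  q0 = rec X. b.c.X + (0 + 0 + c.X + 0) | --b--▸ q1, --c--▸ q0
  q1 = c.(rec X. b.c.X + (0 + 0 + c.X + 0)) | --c--▸ q0
Coarsest stable partition (strong bisimilarity classes):
  B0 = {p0, q0}
  B1 = {p1, q1}
p0 ∈ B0, q0 ∈ B0 → same block

bisimilar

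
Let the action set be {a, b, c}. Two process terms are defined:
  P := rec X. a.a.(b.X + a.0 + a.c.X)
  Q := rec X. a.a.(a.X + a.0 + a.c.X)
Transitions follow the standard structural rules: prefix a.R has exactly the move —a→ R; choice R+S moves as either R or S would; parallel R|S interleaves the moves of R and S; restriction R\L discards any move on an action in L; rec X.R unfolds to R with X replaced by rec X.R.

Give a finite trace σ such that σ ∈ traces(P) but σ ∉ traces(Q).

P's transition system — 5 states:
  p0 = rec X. a.a.(b.X + a.0 + a.c.X) has moves -a-> p1
  p1 = a.(b.(rec X. a.a.(b.X + a.0 + a.c.X)) + a.0 + a.c.(rec X. a.a.(b.X + a.0 + a.c.X))) has moves -a-> p2
  p2 = b.(rec X. a.a.(b.X + a.0 + a.c.X)) + a.0 + a.c.(rec X. a.a.(b.X + a.0 + a.c.X)) has moves -a-> p3, -a-> p4, -b-> p0
  p3 = 0 has moves ·
  p4 = c.(rec X. a.a.(b.X + a.0 + a.c.X)) has moves -c-> p0
Q's transition system — 5 states:
  q0 = rec X. a.a.(a.X + a.0 + a.c.X) has moves -a-> q1
  q1 = a.(a.(rec X. a.a.(a.X + a.0 + a.c.X)) + a.0 + a.c.(rec X. a.a.(a.X + a.0 + a.c.X))) has moves -a-> q2
  q2 = a.(rec X. a.a.(a.X + a.0 + a.c.X)) + a.0 + a.c.(rec X. a.a.(a.X + a.0 + a.c.X)) has moves -a-> q0, -a-> q3, -a-> q4
  q3 = 0 has moves ·
  q4 = c.(rec X. a.a.(a.X + a.0 + a.c.X)) has moves -c-> q0
Trace ⟨aab⟩ through P, begin at {p0}:
  step 1 (a): {p1}
  step 2 (a): {p2}
  step 3 (b): {p0}
  P completes σ.
Trace ⟨aab⟩ through Q, begin at {q0}:
  step 1 (a): {q1}
  step 2 (a): {q2}
  step 3 (b): ∅  — Q cannot continue

aab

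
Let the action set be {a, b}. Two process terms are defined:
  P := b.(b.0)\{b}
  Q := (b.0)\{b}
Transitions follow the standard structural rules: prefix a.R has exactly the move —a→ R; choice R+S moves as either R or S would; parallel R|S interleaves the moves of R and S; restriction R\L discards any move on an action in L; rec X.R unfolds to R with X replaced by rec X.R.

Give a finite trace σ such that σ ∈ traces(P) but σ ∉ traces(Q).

LTS(P): 2 reachable states
  u0 = b.(b.0)\{b} ⊢ --b--▸ u1
  u1 = (b.0)\{b} ⊢ deadlocked
LTS(Q): 1 reachable states
  v0 = (b.0)\{b} ⊢ deadlocked
Run σ = ⟨b⟩ on P: start {u0}
  [1] b ⇒ {u1}
  P completes σ.
Run σ = ⟨b⟩ on Q: start {v0}
  [1] b ⇒ no successor for Q

b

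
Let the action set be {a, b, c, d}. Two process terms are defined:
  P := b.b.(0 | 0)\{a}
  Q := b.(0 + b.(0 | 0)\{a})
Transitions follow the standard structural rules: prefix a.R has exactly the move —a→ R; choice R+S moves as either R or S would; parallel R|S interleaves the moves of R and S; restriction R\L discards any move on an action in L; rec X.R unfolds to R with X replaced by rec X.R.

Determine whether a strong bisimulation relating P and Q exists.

bisimilar

Reachable graph of P (3 states):
  p0 = b.b.(0 | 0)\{a} :: --b--▸ p1
  p1 = b.(0 | 0)\{a} :: --b--▸ p2
  p2 = (0 | 0)\{a} :: deadlocked
Reachable graph of Q (3 states):
  q0 = b.(0 + b.(0 | 0)\{a}) :: --b--▸ q1
  q1 = 0 + b.(0 | 0)\{a} :: --b--▸ q2
  q2 = (0 | 0)\{a} :: deadlocked
Bisimilarity quotient blocks:
  B0 = {p0, q0}
  B1 = {p1, q1}
  B2 = {p2, q2}
p0 ∈ B0, q0 ∈ B0 → same block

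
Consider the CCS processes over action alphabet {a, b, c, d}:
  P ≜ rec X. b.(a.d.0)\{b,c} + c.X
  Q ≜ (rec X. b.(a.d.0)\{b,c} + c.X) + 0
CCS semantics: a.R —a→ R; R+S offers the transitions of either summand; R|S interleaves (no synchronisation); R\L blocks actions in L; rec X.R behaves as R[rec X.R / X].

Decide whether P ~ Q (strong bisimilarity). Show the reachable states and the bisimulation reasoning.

LTS(P): 4 reachable states
  u0 = rec X. b.(a.d.0)\{b,c} + c.X :: -b-> u1, -c-> u0
  u1 = (a.d.0)\{b,c} :: -a-> u2
  u2 = (d.0)\{b,c} :: -d-> u3
  u3 = 0\{b,c} :: stopped
LTS(Q): 5 reachable states
  v0 = (rec X. b.(a.d.0)\{b,c} + c.X) + 0 :: -b-> v1, -c-> v2
  v1 = (a.d.0)\{b,c} :: -a-> v3
  v2 = rec X. b.(a.d.0)\{b,c} + c.X :: -b-> v1, -c-> v2
  v3 = (d.0)\{b,c} :: -d-> v4
  v4 = 0\{b,c} :: stopped
Coarsest stable partition (strong bisimilarity classes):
  B0 = {u0, v0, v2}
  B1 = {u1, v1}
  B2 = {u2, v3}
  B3 = {u3, v4}
u0 ∈ B0, v0 ∈ B0 → same block

P ~ Q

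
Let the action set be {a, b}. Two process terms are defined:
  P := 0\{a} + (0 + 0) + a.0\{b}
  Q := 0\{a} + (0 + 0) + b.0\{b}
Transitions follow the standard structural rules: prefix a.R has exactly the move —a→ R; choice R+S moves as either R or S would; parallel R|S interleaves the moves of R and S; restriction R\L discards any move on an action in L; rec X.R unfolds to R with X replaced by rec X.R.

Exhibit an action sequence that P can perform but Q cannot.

LTS(P): 2 reachable states
  m0 = 0\{a} + (0 + 0) + a.0\{b} | --a--▸ m1
  m1 = 0\{b} | deadlocked
LTS(Q): 2 reachable states
  n0 = 0\{a} + (0 + 0) + b.0\{b} | --b--▸ n1
  n1 = 0\{b} | deadlocked
Executing a from P (initial set {m0}):
  [1] a ⇒ {m1}
  ✓ P
Executing a from Q (initial set {n0}):
  [1] a ⇒ ∅  — Q cannot continue

a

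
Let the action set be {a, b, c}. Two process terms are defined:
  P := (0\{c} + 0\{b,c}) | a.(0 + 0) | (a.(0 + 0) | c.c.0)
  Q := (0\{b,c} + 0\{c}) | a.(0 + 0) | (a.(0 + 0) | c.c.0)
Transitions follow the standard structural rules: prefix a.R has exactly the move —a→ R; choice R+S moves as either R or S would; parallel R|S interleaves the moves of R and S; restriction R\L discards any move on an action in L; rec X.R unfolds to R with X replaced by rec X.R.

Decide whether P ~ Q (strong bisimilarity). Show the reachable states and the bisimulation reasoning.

bisimilar

Reachable graph of P (12 states):
  p0 = (0\{c} + 0\{b,c}) | a.(0 + 0) | (a.(0 + 0) | c.c.0) ⊢ --a--▸ p1, --a--▸ p2, --c--▸ p3
  p1 = (0\{c} + 0\{b,c}) | (0 + 0) | (a.(0 + 0) | c.c.0) ⊢ --a--▸ p4, --c--▸ p5
  p2 = (0\{c} + 0\{b,c}) | a.(0 + 0) | ((0 + 0) | c.c.0) ⊢ --a--▸ p4, --c--▸ p6
  p3 = (0\{c} + 0\{b,c}) | a.(0 + 0) | (a.(0 + 0) | c.0) ⊢ --a--▸ p5, --a--▸ p6, --c--▸ p7
  p4 = (0\{c} + 0\{b,c}) | (0 + 0) | ((0 + 0) | c.c.0) ⊢ --c--▸ p8
  p5 = (0\{c} + 0\{b,c}) | (0 + 0) | (a.(0 + 0) | c.0) ⊢ --a--▸ p8, --c--▸ p9
  p6 = (0\{c} + 0\{b,c}) | a.(0 + 0) | ((0 + 0) | c.0) ⊢ --a--▸ p8, --c--▸ p10
  p7 = (0\{c} + 0\{b,c}) | a.(0 + 0) | (a.(0 + 0) | 0) ⊢ --a--▸ p10, --a--▸ p9
  p8 = (0\{c} + 0\{b,c}) | (0 + 0) | ((0 + 0) | c.0) ⊢ --c--▸ p11
  p9 = (0\{c} + 0\{b,c}) | (0 + 0) | (a.(0 + 0) | 0) ⊢ --a--▸ p11
  p10 = (0\{c} + 0\{b,c}) | a.(0 + 0) | ((0 + 0) | 0) ⊢ --a--▸ p11
  p11 = (0\{c} + 0\{b,c}) | (0 + 0) | ((0 + 0) | 0) ⊢ ·
Reachable graph of Q (12 states):
  q0 = (0\{b,c} + 0\{c}) | a.(0 + 0) | (a.(0 + 0) | c.c.0) ⊢ --a--▸ q1, --a--▸ q2, --c--▸ q3
  q1 = (0\{b,c} + 0\{c}) | (0 + 0) | (a.(0 + 0) | c.c.0) ⊢ --a--▸ q4, --c--▸ q5
  q2 = (0\{b,c} + 0\{c}) | a.(0 + 0) | ((0 + 0) | c.c.0) ⊢ --a--▸ q4, --c--▸ q6
  q3 = (0\{b,c} + 0\{c}) | a.(0 + 0) | (a.(0 + 0) | c.0) ⊢ --a--▸ q5, --a--▸ q6, --c--▸ q7
  q4 = (0\{b,c} + 0\{c}) | (0 + 0) | ((0 + 0) | c.c.0) ⊢ --c--▸ q8
  q5 = (0\{b,c} + 0\{c}) | (0 + 0) | (a.(0 + 0) | c.0) ⊢ --a--▸ q8, --c--▸ q9
  q6 = (0\{b,c} + 0\{c}) | a.(0 + 0) | ((0 + 0) | c.0) ⊢ --a--▸ q8, --c--▸ q10
  q7 = (0\{b,c} + 0\{c}) | a.(0 + 0) | (a.(0 + 0) | 0) ⊢ --a--▸ q10, --a--▸ q9
  q8 = (0\{b,c} + 0\{c}) | (0 + 0) | ((0 + 0) | c.0) ⊢ --c--▸ q11
  q9 = (0\{b,c} + 0\{c}) | (0 + 0) | (a.(0 + 0) | 0) ⊢ --a--▸ q11
  q10 = (0\{b,c} + 0\{c}) | a.(0 + 0) | ((0 + 0) | 0) ⊢ --a--▸ q11
  q11 = (0\{b,c} + 0\{c}) | (0 + 0) | ((0 + 0) | 0) ⊢ ·
Partition-refinement fixed point:
  B0 = {p0, q0}
  B1 = {p3, q3}
  B2 = {p5, p6, q5, q6}
  B3 = {p10, p9, q10, q9}
  B4 = {p11, q11}
  B5 = {p8, q8}
  B6 = {p7, q7}
  B7 = {p1, p2, q1, q2}
  B8 = {p4, q4}
p0 ∈ B0, q0 ∈ B0 → same block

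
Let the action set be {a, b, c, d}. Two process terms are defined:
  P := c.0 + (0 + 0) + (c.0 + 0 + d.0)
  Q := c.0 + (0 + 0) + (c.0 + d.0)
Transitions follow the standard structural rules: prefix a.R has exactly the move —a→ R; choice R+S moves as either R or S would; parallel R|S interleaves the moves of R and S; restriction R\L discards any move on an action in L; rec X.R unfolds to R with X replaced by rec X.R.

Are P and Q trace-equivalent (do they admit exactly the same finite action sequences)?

Reachable graph of P (2 states):
  p0 = c.0 + (0 + 0) + (c.0 + 0 + d.0) :: —c→ p1, —d→ p1
  p1 = 0 :: ·
Reachable graph of Q (2 states):
  q0 = c.0 + (0 + 0) + (c.0 + d.0) :: —c→ q1, —d→ q1
  q1 = 0 :: ·
Bisimilarity quotient blocks:
  B0 = {p0, q0}
  B1 = {p1, q1}
p0 ∈ B0, q0 ∈ B0 → same block
Bisimilar ⇒ trace-equivalent.

YES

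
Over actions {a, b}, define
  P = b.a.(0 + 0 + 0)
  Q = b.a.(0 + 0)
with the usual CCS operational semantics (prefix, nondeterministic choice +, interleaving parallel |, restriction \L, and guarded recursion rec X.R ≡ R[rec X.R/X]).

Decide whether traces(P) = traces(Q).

traces(P) = traces(Q)

P's transition system — 3 states:
  m0 = b.a.(0 + 0 + 0) | ··b··> m1
  m1 = a.(0 + 0 + 0) | ··a··> m2
  m2 = 0 + 0 + 0 | deadlocked
Q's transition system — 3 states:
  n0 = b.a.(0 + 0) | ··b··> n1
  n1 = a.(0 + 0) | ··a··> n2
  n2 = 0 + 0 | deadlocked
Bisimilarity quotient blocks:
  B0 = {m0, n0}
  B1 = {m1, n1}
  B2 = {m2, n2}
m0 ∈ B0, n0 ∈ B0 → same block
Bisimilar ⇒ trace-equivalent.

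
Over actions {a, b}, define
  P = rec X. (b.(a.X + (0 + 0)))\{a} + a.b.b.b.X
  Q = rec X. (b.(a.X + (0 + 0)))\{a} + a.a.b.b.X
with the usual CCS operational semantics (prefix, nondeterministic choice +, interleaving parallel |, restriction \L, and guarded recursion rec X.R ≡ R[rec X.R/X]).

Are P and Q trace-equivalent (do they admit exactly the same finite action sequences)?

Reachable graph of P (5 states):
  m0 = rec X. (b.(a.X + (0 + 0)))\{a} + a.b.b.b.X :: --a--▸ m1, --b--▸ m2
  m1 = b.b.b.(rec X. (b.(a.X + (0 + 0)))\{a} + a.b.b.b.X) :: --b--▸ m3
  m2 = (a.(rec X. (b.(a.X + (0 + 0)))\{a} + a.b.b.b.X) + (0 + 0))\{a} :: ∅
  m3 = b.b.(rec X. (b.(a.X + (0 + 0)))\{a} + a.b.b.b.X) :: --b--▸ m4
  m4 = b.(rec X. (b.(a.X + (0 + 0)))\{a} + a.b.b.b.X) :: --b--▸ m0
Reachable graph of Q (5 states):
  n0 = rec X. (b.(a.X + (0 + 0)))\{a} + a.a.b.b.X :: --a--▸ n1, --b--▸ n2
  n1 = a.b.b.(rec X. (b.(a.X + (0 + 0)))\{a} + a.a.b.b.X) :: --a--▸ n3
  n2 = (a.(rec X. (b.(a.X + (0 + 0)))\{a} + a.a.b.b.X) + (0 + 0))\{a} :: ∅
  n3 = b.b.(rec X. (b.(a.X + (0 + 0)))\{a} + a.a.b.b.X) :: --b--▸ n4
  n4 = b.(rec X. (b.(a.X + (0 + 0)))\{a} + a.a.b.b.X) :: --b--▸ n0
Executing ab from P (initial set {m0}):
  after a @ step 1: {m1}
  after b @ step 2: {m3}
  P completes σ.
Executing ab from Q (initial set {n0}):
  after a @ step 1: {n1}
  after b @ step 2: ∅  — Q cannot continue

trace-distinct — witness ⟨ab⟩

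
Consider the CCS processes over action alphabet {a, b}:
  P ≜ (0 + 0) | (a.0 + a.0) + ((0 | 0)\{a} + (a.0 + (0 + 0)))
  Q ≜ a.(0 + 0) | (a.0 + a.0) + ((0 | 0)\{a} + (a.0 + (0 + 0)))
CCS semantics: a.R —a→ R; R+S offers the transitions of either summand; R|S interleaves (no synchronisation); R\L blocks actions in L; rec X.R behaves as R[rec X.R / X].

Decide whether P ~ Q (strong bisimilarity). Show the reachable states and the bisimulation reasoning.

Reachable graph of P (3 states):
  m0 = (0 + 0) | (a.0 + a.0) + ((0 | 0)\{a} + (a.0 + (0 + 0))) → =a=> m1, =a=> m2
  m1 = (0 + 0) | 0 → stopped
  m2 = 0 → stopped
Reachable graph of Q (5 states):
  n0 = a.(0 + 0) | (a.0 + a.0) + ((0 | 0)\{a} + (a.0 + (0 + 0))) → =a=> n1, =a=> n2, =a=> n3
  n1 = (0 + 0) | (a.0 + a.0) → =a=> n4
  n2 = 0 → stopped
  n3 = a.(0 + 0) | 0 → =a=> n4
  n4 = (0 + 0) | 0 → stopped
Partition-refinement fixed point:
  B0 = {m0, n1, n3}
  B1 = {m1, m2, n2, n4}
  B2 = {n0}
m0 ∈ B0, n0 ∈ B2 → different blocks

not bisimilar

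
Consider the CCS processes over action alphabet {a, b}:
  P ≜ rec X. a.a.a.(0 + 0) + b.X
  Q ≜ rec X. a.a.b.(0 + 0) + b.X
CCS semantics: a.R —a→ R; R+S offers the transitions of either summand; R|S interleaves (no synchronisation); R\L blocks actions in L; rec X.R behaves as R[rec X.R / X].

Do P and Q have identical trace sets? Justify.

NO — witness ⟨aaa⟩

P's transition system — 4 states:
  p0 = rec X. a.a.a.(0 + 0) + b.X → ··a··> p1, ··b··> p0
  p1 = a.a.(0 + 0) → ··a··> p2
  p2 = a.(0 + 0) → ··a··> p3
  p3 = 0 + 0 → ·
Q's transition system — 4 states:
  q0 = rec X. a.a.b.(0 + 0) + b.X → ··a··> q1, ··b··> q0
  q1 = a.b.(0 + 0) → ··a··> q2
  q2 = b.(0 + 0) → ··b··> q3
  q3 = 0 + 0 → ·
Run σ = ⟨aaa⟩ on P: start {p0}
  [1] a ⇒ {p1}
  [2] a ⇒ {p2}
  [3] a ⇒ {p3}
  ✓ P
Run σ = ⟨aaa⟩ on Q: start {q0}
  [1] a ⇒ {q1}
  [2] a ⇒ {q2}
  [3] a ⇒ ∅ (Q stuck)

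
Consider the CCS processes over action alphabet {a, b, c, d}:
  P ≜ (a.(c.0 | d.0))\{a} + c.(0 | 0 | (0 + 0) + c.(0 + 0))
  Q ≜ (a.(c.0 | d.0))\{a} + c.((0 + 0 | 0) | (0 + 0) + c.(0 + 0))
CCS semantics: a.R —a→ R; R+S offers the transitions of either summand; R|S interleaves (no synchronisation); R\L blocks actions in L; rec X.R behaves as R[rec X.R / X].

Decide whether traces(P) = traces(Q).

traces(P) = traces(Q)

P's transition system — 3 states:
  s0 = (a.(c.0 | d.0))\{a} + c.(0 | 0 | (0 + 0) + c.(0 + 0)) ⊢ --c--▸ s1
  s1 = 0 | 0 | (0 + 0) + c.(0 + 0) ⊢ --c--▸ s2
  s2 = 0 + 0 ⊢ ·
Q's transition system — 3 states:
  t0 = (a.(c.0 | d.0))\{a} + c.((0 + 0 | 0) | (0 + 0) + c.(0 + 0)) ⊢ --c--▸ t1
  t1 = (0 + 0 | 0) | (0 + 0) + c.(0 + 0) ⊢ --c--▸ t2
  t2 = 0 + 0 ⊢ ·
Bisimilarity quotient blocks:
  B0 = {s0, t0}
  B1 = {s1, t1}
  B2 = {s2, t2}
s0 ∈ B0, t0 ∈ B0 → same block
Bisimilar ⇒ trace-equivalent.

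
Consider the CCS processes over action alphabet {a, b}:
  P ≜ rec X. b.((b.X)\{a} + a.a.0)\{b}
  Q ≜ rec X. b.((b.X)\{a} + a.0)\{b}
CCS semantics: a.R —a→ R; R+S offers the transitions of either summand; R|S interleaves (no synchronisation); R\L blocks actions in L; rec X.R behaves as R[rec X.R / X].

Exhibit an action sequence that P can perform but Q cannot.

baa

P's transition system — 4 states:
  s0 = rec X. b.((b.X)\{a} + a.a.0)\{b} | -b-> s1
  s1 = ((b.(rec X. b.((b.X)\{a} + a.a.0)\{b}))\{a} + a.a.0)\{b} | -a-> s2
  s2 = (a.0)\{b} | -a-> s3
  s3 = 0\{b} | ·
Q's transition system — 3 states:
  t0 = rec X. b.((b.X)\{a} + a.0)\{b} | -b-> t1
  t1 = ((b.(rec X. b.((b.X)\{a} + a.0)\{b}))\{a} + a.0)\{b} | -a-> t2
  t2 = 0\{b} | ·
Run σ = ⟨baa⟩ on P: start {s0}
  step 1 (b): {s1}
  step 2 (a): {s2}
  step 3 (a): {s3}
  P completes σ.
Run σ = ⟨baa⟩ on Q: start {t0}
  step 1 (b): {t1}
  step 2 (a): {t2}
  step 3 (a): no successor for Q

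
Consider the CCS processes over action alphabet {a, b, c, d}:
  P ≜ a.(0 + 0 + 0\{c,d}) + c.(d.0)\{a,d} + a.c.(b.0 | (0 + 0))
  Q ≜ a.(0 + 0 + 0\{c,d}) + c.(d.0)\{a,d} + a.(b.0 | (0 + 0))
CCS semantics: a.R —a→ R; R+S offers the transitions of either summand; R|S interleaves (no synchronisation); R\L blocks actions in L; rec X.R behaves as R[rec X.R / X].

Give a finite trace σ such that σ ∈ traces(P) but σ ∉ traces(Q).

Reachable graph of P (6 states):
  s0 = a.(0 + 0 + 0\{c,d}) + c.(d.0)\{a,d} + a.c.(b.0 | (0 + 0)) :: -a-> s1, -a-> s2, -c-> s3
  s1 = 0 + 0 + 0\{c,d} :: ·
  s2 = c.(b.0 | (0 + 0)) :: -c-> s4
  s3 = (d.0)\{a,d} :: ·
  s4 = b.0 | (0 + 0) :: -b-> s5
  s5 = 0 | (0 + 0) :: ·
Reachable graph of Q (5 states):
  t0 = a.(0 + 0 + 0\{c,d}) + c.(d.0)\{a,d} + a.(b.0 | (0 + 0)) :: -a-> t1, -a-> t2, -c-> t3
  t1 = 0 + 0 + 0\{c,d} :: ·
  t2 = b.0 | (0 + 0) :: -b-> t4
  t3 = (d.0)\{a,d} :: ·
  t4 = 0 | (0 + 0) :: ·
Executing ac from P (initial set {s0}):
  step 1 (a): {s1, s2}
  step 2 (c): {s4}
  ✓ P
Executing ac from Q (initial set {t0}):
  step 1 (a): {t1, t2}
  step 2 (c): no successor for Q

ac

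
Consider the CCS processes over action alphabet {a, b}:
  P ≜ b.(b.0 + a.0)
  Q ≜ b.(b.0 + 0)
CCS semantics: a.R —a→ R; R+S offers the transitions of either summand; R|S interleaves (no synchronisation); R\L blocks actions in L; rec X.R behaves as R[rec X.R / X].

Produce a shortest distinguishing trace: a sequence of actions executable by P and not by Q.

LTS(P): 3 reachable states
  p0 = b.(b.0 + a.0) → =b=> p1
  p1 = b.0 + a.0 → =a=> p2, =b=> p2
  p2 = 0 → (no moves)
LTS(Q): 3 reachable states
  q0 = b.(b.0 + 0) → =b=> q1
  q1 = b.0 + 0 → =b=> q2
  q2 = 0 → (no moves)
Trace ⟨ba⟩ through P, begin at {p0}:
  [1] b ⇒ {p1}
  [2] a ⇒ {p2}
  P completes σ.
Trace ⟨ba⟩ through Q, begin at {q0}:
  [1] b ⇒ {q1}
  [2] a ⇒ ∅  — Q cannot continue

ba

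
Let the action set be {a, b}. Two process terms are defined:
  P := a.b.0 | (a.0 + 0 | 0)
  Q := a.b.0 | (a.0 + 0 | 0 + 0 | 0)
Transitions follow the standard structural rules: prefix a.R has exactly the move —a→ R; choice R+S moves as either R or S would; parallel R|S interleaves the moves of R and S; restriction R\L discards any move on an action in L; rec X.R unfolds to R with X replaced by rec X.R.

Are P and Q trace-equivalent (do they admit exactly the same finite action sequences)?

trace-equivalent

Reachable graph of P (6 states):
  m0 = a.b.0 | (a.0 + 0 | 0) ⊢ =a=> m1, =a=> m2
  m1 = a.b.0 | 0 ⊢ =a=> m3
  m2 = b.0 | (a.0 + 0 | 0) ⊢ =a=> m3, =b=> m4
  m3 = b.0 | 0 ⊢ =b=> m5
  m4 = 0 | (a.0 + 0 | 0) ⊢ =a=> m5
  m5 = 0 | 0 ⊢ (no moves)
Reachable graph of Q (6 states):
  n0 = a.b.0 | (a.0 + 0 | 0 + 0 | 0) ⊢ =a=> n1, =a=> n2
  n1 = a.b.0 | 0 ⊢ =a=> n3
  n2 = b.0 | (a.0 + 0 | 0 + 0 | 0) ⊢ =a=> n3, =b=> n4
  n3 = b.0 | 0 ⊢ =b=> n5
  n4 = 0 | (a.0 + 0 | 0 + 0 | 0) ⊢ =a=> n5
  n5 = 0 | 0 ⊢ (no moves)
Coarsest stable partition (strong bisimilarity classes):
  B0 = {m0, n0}
  B1 = {m1, n1}
  B2 = {m3, n3}
  B3 = {m5, n5}
  B4 = {m2, n2}
  B5 = {m4, n4}
m0 ∈ B0, n0 ∈ B0 → same block
Bisimilar ⇒ trace-equivalent.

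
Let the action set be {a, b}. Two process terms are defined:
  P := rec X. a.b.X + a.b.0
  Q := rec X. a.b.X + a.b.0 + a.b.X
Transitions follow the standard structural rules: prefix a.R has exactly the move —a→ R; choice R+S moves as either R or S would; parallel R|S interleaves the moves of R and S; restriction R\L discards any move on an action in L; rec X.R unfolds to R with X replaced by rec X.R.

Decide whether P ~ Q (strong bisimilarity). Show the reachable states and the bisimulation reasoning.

P's transition system — 4 states:
  s0 = rec X. a.b.X + a.b.0 → -a-> s1, -a-> s2
  s1 = b.(rec X. a.b.X + a.b.0) → -b-> s0
  s2 = b.0 → -b-> s3
  s3 = 0 → (no moves)
Q's transition system — 4 states:
  t0 = rec X. a.b.X + a.b.0 + a.b.X → -a-> t1, -a-> t2
  t1 = b.(rec X. a.b.X + a.b.0 + a.b.X) → -b-> t0
  t2 = b.0 → -b-> t3
  t3 = 0 → (no moves)
Coarsest stable partition (strong bisimilarity classes):
  B0 = {s0, t0}
  B1 = {s2, t2}
  B2 = {s3, t3}
  B3 = {s1, t1}
s0 ∈ B0, t0 ∈ B0 → same block

P ~ Q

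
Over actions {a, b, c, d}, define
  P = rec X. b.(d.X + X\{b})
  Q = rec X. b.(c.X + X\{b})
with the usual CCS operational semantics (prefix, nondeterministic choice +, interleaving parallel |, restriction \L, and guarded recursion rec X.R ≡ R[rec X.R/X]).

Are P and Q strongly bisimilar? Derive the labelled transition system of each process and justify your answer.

not bisimilar

Reachable graph of P (2 states):
  s0 = rec X. b.(d.X + X\{b}) → -b-> s1
  s1 = d.(rec X. b.(d.X + X\{b})) + (rec X. b.(d.X + X\{b}))\{b} → -d-> s0
Reachable graph of Q (2 states):
  t0 = rec X. b.(c.X + X\{b}) → -b-> t1
  t1 = c.(rec X. b.(c.X + X\{b})) + (rec X. b.(c.X + X\{b}))\{b} → -c-> t0
Coarsest stable partition (strong bisimilarity classes):
  B0 = {s0}
  B1 = {s1}
  B2 = {t0}
  B3 = {t1}
s0 ∈ B0, t0 ∈ B2 → different blocks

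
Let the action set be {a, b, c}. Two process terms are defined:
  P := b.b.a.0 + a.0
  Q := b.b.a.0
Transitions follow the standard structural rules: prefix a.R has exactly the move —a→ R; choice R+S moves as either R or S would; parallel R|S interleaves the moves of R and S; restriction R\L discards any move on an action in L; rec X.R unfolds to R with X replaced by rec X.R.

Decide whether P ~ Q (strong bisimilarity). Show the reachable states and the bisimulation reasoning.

not bisimilar

LTS(P): 4 reachable states
  s0 = b.b.a.0 + a.0 ⊢ ··a··> s1, ··b··> s2
  s1 = 0 ⊢ stopped
  s2 = b.a.0 ⊢ ··b··> s3
  s3 = a.0 ⊢ ··a··> s1
LTS(Q): 4 reachable states
  t0 = b.b.a.0 ⊢ ··b··> t1
  t1 = b.a.0 ⊢ ··b··> t2
  t2 = a.0 ⊢ ··a··> t3
  t3 = 0 ⊢ stopped
Coarsest stable partition (strong bisimilarity classes):
  B0 = {s0}
  B1 = {s1, t3}
  B2 = {s2, t1}
  B3 = {s3, t2}
  B4 = {t0}
s0 ∈ B0, t0 ∈ B4 → different blocks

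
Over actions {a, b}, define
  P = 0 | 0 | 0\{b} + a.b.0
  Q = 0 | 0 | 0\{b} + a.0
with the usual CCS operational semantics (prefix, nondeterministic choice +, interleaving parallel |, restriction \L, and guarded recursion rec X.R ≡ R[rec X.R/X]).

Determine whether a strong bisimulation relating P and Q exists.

not bisimilar

Reachable graph of P (3 states):
  p0 = 0 | 0 | 0\{b} + a.b.0 :: =a=> p1
  p1 = b.0 :: =b=> p2
  p2 = 0 :: (no moves)
Reachable graph of Q (2 states):
  q0 = 0 | 0 | 0\{b} + a.0 :: =a=> q1
  q1 = 0 :: (no moves)
Coarsest stable partition (strong bisimilarity classes):
  B0 = {p0}
  B1 = {p1}
  B2 = {p2, q1}
  B3 = {q0}
p0 ∈ B0, q0 ∈ B3 → different blocks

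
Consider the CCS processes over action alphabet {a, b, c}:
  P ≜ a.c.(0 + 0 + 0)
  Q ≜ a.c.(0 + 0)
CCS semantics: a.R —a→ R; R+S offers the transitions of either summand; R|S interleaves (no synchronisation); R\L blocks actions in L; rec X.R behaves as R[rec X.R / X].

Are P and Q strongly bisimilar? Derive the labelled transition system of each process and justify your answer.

bisimilar

Reachable graph of P (3 states):
  s0 = a.c.(0 + 0 + 0) → -a-> s1
  s1 = c.(0 + 0 + 0) → -c-> s2
  s2 = 0 + 0 + 0 → ·
Reachable graph of Q (3 states):
  t0 = a.c.(0 + 0) → -a-> t1
  t1 = c.(0 + 0) → -c-> t2
  t2 = 0 + 0 → ·
Bisimilarity quotient blocks:
  B0 = {s0, t0}
  B1 = {s1, t1}
  B2 = {s2, t2}
s0 ∈ B0, t0 ∈ B0 → same block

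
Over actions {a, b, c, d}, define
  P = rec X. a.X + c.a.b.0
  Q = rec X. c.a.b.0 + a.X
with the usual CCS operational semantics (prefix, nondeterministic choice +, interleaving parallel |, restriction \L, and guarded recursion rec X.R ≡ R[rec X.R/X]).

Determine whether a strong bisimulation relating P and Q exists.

bisimilar

Reachable graph of P (4 states):
  u0 = rec X. a.X + c.a.b.0 → =a=> u0, =c=> u1
  u1 = a.b.0 → =a=> u2
  u2 = b.0 → =b=> u3
  u3 = 0 → ∅
Reachable graph of Q (4 states):
  v0 = rec X. c.a.b.0 + a.X → =a=> v0, =c=> v1
  v1 = a.b.0 → =a=> v2
  v2 = b.0 → =b=> v3
  v3 = 0 → ∅
Bisimilarity quotient blocks:
  B0 = {u0, v0}
  B1 = {u1, v1}
  B2 = {u2, v2}
  B3 = {u3, v3}
u0 ∈ B0, v0 ∈ B0 → same block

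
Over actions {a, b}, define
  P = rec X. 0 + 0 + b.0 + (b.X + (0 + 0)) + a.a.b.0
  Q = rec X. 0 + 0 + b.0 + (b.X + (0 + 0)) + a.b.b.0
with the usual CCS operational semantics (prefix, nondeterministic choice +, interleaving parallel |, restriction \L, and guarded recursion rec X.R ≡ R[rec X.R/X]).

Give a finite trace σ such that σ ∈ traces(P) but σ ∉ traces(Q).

Reachable graph of P (4 states):
  u0 = rec X. 0 + 0 + b.0 + (b.X + (0 + 0)) + a.a.b.0 → --a--▸ u1, --b--▸ u0, --b--▸ u2
  u1 = a.b.0 → --a--▸ u3
  u2 = 0 → ∅
  u3 = b.0 → --b--▸ u2
Reachable graph of Q (4 states):
  v0 = rec X. 0 + 0 + b.0 + (b.X + (0 + 0)) + a.b.b.0 → --a--▸ v1, --b--▸ v0, --b--▸ v2
  v1 = b.b.0 → --b--▸ v3
  v2 = 0 → ∅
  v3 = b.0 → --b--▸ v2
Executing aa from P (initial set {u0}):
  [1] a ⇒ {u1}
  [2] a ⇒ {u3}
  — P admits the full trace.
Executing aa from Q (initial set {v0}):
  [1] a ⇒ {v1}
  [2] a ⇒ no successor for Q

aa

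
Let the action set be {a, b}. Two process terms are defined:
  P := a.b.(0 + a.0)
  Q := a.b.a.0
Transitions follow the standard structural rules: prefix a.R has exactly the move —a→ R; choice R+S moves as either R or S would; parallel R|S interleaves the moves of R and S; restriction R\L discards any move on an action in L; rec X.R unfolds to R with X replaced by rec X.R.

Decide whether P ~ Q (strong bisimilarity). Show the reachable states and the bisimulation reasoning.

LTS(P): 4 reachable states
  s0 = a.b.(0 + a.0) | --a--▸ s1
  s1 = b.(0 + a.0) | --b--▸ s2
  s2 = 0 + a.0 | --a--▸ s3
  s3 = 0 | deadlocked
LTS(Q): 4 reachable states
  t0 = a.b.a.0 | --a--▸ t1
  t1 = b.a.0 | --b--▸ t2
  t2 = a.0 | --a--▸ t3
  t3 = 0 | deadlocked
Partition-refinement fixed point:
  B0 = {s0, t0}
  B1 = {s1, t1}
  B2 = {s2, t2}
  B3 = {s3, t3}
s0 ∈ B0, t0 ∈ B0 → same block

YES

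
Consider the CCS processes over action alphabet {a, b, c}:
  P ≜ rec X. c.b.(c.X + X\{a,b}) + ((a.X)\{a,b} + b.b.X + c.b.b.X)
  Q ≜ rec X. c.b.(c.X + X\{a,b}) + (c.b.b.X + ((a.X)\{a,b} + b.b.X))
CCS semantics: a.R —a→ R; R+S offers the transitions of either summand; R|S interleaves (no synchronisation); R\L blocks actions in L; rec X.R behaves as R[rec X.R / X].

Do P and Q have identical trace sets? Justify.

YES

P's transition system — 7 states:
  s0 = rec X. c.b.(c.X + X\{a,b}) + ((a.X)\{a,b} + b.b.X + c.b.b.X) has moves --b--▸ s1, --c--▸ s2, --c--▸ s3
  s1 = b.(rec X. c.b.(c.X + X\{a,b}) + ((a.X)\{a,b} + b.b.X + c.b.b.X)) has moves --b--▸ s0
  s2 = b.(c.(rec X. c.b.(c.X + X\{a,b}) + ((a.X)\{a,b} + b.b.X + c.b.b.X)) + (rec X. c.b.(c.X + X\{a,b}) + ((a.X)\{a,b} + b.b.X + c.b.b.X))\{a,b}) has moves --b--▸ s4
  s3 = b.b.(rec X. c.b.(c.X + X\{a,b}) + ((a.X)\{a,b} + b.b.X + c.b.b.X)) has moves --b--▸ s1
  s4 = c.(rec X. c.b.(c.X + X\{a,b}) + ((a.X)\{a,b} + b.b.X + c.b.b.X)) + (rec X. c.b.(c.X + X\{a,b}) + ((a.X)\{a,b} + b.b.X + c.b.b.X))\{a,b} has moves --c--▸ s0, --c--▸ s5, --c--▸ s6
  s5 = (b.(c.(rec X. c.b.(c.X + X\{a,b}) + ((a.X)\{a,b} + b.b.X + c.b.b.X)) + (rec X. c.b.(c.X + X\{a,b}) + ((a.X)\{a,b} + b.b.X + c.b.b.X))\{a,b}))\{a,b} has moves deadlocked
  s6 = (b.b.(rec X. c.b.(c.X + X\{a,b}) + ((a.X)\{a,b} + b.b.X + c.b.b.X)))\{a,b} has moves deadlocked
Q's transition system — 7 states:
  t0 = rec X. c.b.(c.X + X\{a,b}) + (c.b.b.X + ((a.X)\{a,b} + b.b.X)) has moves --b--▸ t1, --c--▸ t2, --c--▸ t3
  t1 = b.(rec X. c.b.(c.X + X\{a,b}) + (c.b.b.X + ((a.X)\{a,b} + b.b.X))) has moves --b--▸ t0
  t2 = b.(c.(rec X. c.b.(c.X + X\{a,b}) + (c.b.b.X + ((a.X)\{a,b} + b.b.X))) + (rec X. c.b.(c.X + X\{a,b}) + (c.b.b.X + ((a.X)\{a,b} + b.b.X)))\{a,b}) has moves --b--▸ t4
  t3 = b.b.(rec X. c.b.(c.X + X\{a,b}) + (c.b.b.X + ((a.X)\{a,b} + b.b.X))) has moves --b--▸ t1
  t4 = c.(rec X. c.b.(c.X + X\{a,b}) + (c.b.b.X + ((a.X)\{a,b} + b.b.X))) + (rec X. c.b.(c.X + X\{a,b}) + (c.b.b.X + ((a.X)\{a,b} + b.b.X)))\{a,b} has moves --c--▸ t0, --c--▸ t5, --c--▸ t6
  t5 = (b.(c.(rec X. c.b.(c.X + X\{a,b}) + (c.b.b.X + ((a.X)\{a,b} + b.b.X))) + (rec X. c.b.(c.X + X\{a,b}) + (c.b.b.X + ((a.X)\{a,b} + b.b.X)))\{a,b}))\{a,b} has moves deadlocked
  t6 = (b.b.(rec X. c.b.(c.X + X\{a,b}) + (c.b.b.X + ((a.X)\{a,b} + b.b.X))))\{a,b} has moves deadlocked
Bisimilarity quotient blocks:
  B0 = {s0, t0}
  B1 = {s3, t3}
  B2 = {s1, t1}
  B3 = {s2, t2}
  B4 = {s4, t4}
  B5 = {s5, s6, t5, t6}
s0 ∈ B0, t0 ∈ B0 → same block
Bisimilar ⇒ trace-equivalent.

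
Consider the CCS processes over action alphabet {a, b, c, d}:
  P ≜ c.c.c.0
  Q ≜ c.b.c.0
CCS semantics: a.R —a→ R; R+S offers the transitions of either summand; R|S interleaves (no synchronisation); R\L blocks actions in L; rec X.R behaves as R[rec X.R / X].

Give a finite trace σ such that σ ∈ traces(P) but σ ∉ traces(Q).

LTS(P): 4 reachable states
  u0 = c.c.c.0 has moves --c--▸ u1
  u1 = c.c.0 has moves --c--▸ u2
  u2 = c.0 has moves --c--▸ u3
  u3 = 0 has moves (no moves)
LTS(Q): 4 reachable states
  v0 = c.b.c.0 has moves --c--▸ v1
  v1 = b.c.0 has moves --b--▸ v2
  v2 = c.0 has moves --c--▸ v3
  v3 = 0 has moves (no moves)
Executing cc from P (initial set {u0}):
  [1] c ⇒ {u1}
  [2] c ⇒ {u2}
  — P admits the full trace.
Executing cc from Q (initial set {v0}):
  [1] c ⇒ {v1}
  [2] c ⇒ no successor for Q

cc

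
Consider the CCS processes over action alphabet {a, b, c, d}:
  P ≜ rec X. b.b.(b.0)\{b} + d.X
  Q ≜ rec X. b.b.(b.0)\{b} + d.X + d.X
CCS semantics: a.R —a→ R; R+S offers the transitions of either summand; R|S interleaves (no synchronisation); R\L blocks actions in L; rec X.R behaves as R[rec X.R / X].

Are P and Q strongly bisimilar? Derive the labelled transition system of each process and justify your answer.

P ~ Q

LTS(P): 3 reachable states
  m0 = rec X. b.b.(b.0)\{b} + d.X → =b=> m1, =d=> m0
  m1 = b.(b.0)\{b} → =b=> m2
  m2 = (b.0)\{b} → ∅
LTS(Q): 3 reachable states
  n0 = rec X. b.b.(b.0)\{b} + d.X + d.X → =b=> n1, =d=> n0
  n1 = b.(b.0)\{b} → =b=> n2
  n2 = (b.0)\{b} → ∅
Bisimilarity quotient blocks:
  B0 = {m0, n0}
  B1 = {m1, n1}
  B2 = {m2, n2}
m0 ∈ B0, n0 ∈ B0 → same block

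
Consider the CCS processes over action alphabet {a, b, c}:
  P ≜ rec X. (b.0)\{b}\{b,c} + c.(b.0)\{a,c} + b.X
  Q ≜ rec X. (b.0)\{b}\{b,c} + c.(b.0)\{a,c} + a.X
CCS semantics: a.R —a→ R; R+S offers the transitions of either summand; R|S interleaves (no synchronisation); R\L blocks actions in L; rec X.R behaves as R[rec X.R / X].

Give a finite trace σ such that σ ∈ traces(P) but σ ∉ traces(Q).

b

Reachable graph of P (3 states):
  u0 = rec X. (b.0)\{b}\{b,c} + c.(b.0)\{a,c} + b.X | =b=> u0, =c=> u1
  u1 = (b.0)\{a,c} | =b=> u2
  u2 = 0\{a,c} | ∅
Reachable graph of Q (3 states):
  v0 = rec X. (b.0)\{b}\{b,c} + c.(b.0)\{a,c} + a.X | =a=> v0, =c=> v1
  v1 = (b.0)\{a,c} | =b=> v2
  v2 = 0\{a,c} | ∅
Trace ⟨b⟩ through P, begin at {u0}:
  [1] b ⇒ {u0}
  ✓ P
Trace ⟨b⟩ through Q, begin at {v0}:
  [1] b ⇒ ∅ (Q stuck)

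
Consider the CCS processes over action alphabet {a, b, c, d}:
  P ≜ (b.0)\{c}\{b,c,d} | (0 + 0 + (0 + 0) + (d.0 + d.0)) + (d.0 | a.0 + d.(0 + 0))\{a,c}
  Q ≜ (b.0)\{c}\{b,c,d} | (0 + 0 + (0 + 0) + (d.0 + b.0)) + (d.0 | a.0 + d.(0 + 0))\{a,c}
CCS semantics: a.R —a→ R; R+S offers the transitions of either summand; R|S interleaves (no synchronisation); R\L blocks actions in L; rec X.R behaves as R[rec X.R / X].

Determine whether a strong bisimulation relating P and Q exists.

LTS(P): 4 reachable states
  m0 = (b.0)\{c}\{b,c,d} | (0 + 0 + (0 + 0) + (d.0 + d.0)) + (d.0 | a.0 + d.(0 + 0))\{a,c} → ··d··> m1, ··d··> m2, ··d··> m3
  m1 = (0 + 0)\{a,c} → (no moves)
  m2 = (0 | a.0)\{a,c} → (no moves)
  m3 = (b.0)\{c}\{b,c,d} | 0 → (no moves)
LTS(Q): 4 reachable states
  n0 = (b.0)\{c}\{b,c,d} | (0 + 0 + (0 + 0) + (d.0 + b.0)) + (d.0 | a.0 + d.(0 + 0))\{a,c} → ··b··> n1, ··d··> n1, ··d··> n2, ··d··> n3
  n1 = (b.0)\{c}\{b,c,d} | 0 → (no moves)
  n2 = (0 + 0)\{a,c} → (no moves)
  n3 = (0 | a.0)\{a,c} → (no moves)
Coarsest stable partition (strong bisimilarity classes):
  B0 = {m0}
  B1 = {m1, m2, m3, n1, n2, n3}
  B2 = {n0}
m0 ∈ B0, n0 ∈ B2 → different blocks

NO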